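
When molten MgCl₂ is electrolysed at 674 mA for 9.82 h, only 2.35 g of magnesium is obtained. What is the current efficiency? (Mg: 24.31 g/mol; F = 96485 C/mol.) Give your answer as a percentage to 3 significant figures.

Q = 0.674 × 35352 = 23830 C
n(e⁻) = 23830 / 96485 = 0.2470 mol
Mg²⁺ + 2e⁻ → Mg, so theoretical n(Mg) = 0.1235 mol → 3.002 g
Efficiency = 2.35 / 3.002 = 0.7828 = 78.3%

78.3%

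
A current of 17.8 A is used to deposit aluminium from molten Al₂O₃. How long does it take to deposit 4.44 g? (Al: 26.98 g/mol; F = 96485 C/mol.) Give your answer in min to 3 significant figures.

n(Al) = 4.44 / 26.98 = 0.1646 mol
Al³⁺ + 3e⁻ → Al, so n(e⁻) = 3 × 0.1646 = 0.4938 mol
Q = 0.4938 × 96485 = 47640 C
t = Q / I = 47640 / 17.8 = 2676 s = 44.6 min

44.6 min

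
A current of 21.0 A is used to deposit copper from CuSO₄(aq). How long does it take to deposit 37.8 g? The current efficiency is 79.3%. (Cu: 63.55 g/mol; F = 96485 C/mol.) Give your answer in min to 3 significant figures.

n(Cu) = 37.8 / 63.55 = 0.5948 mol
Cu²⁺ + 2e⁻ → Cu, so n(e⁻) = 2 × 0.5948 = 1.190 mol
Q = 1.190 × 96485 / 0.793 = 1.448×10^5 C
t = Q / I = 1.448×10^5 / 21.0 = 6895 s = 115 min

115 min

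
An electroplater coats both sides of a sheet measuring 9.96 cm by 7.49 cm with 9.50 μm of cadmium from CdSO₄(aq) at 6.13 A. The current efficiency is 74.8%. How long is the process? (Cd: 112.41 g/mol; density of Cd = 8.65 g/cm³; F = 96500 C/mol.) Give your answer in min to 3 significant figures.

Plated area = 2 × 9.96 × 7.49 = 149.2 cm²
Volume = 149.2 × 9.50×10⁻⁴ cm = 0.1417 cm³
m(Cd) = 0.1417 × 8.65 = 1.226 g
n(Cd) = 1.226 / 112.41 = 0.01091 mol; n(e⁻) = 2 × 0.01091 = 0.02182 mol
Q = 0.02182 × 96500 / 0.748 = 2815 C
t = 2815 / 6.13 = 459.2 s = 7.65 min

7.65 min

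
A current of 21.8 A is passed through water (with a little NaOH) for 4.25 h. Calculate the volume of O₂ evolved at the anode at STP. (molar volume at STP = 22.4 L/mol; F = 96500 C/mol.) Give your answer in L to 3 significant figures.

Q = 21.8 A × 15300 s = 3.335×10^5 C
n(e⁻) = 3.335×10^5 / 96500 = 3.456 mol
2H₂O → O₂ + 4H⁺ + 4e⁻, so n(O₂) = 3.456 / 4 = 0.8640 mol
V = 0.8640 × 22.4 = 19.35 L

19.4 L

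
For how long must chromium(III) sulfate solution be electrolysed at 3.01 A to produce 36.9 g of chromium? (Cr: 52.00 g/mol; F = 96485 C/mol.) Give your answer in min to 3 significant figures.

n(Cr) = 36.9 / 52.00 = 0.7096 mol
Cr³⁺ + 3e⁻ → Cr, so n(e⁻) = 3 × 0.7096 = 2.129 mol
Q = 2.129 × 96485 = 2.054×10^5 C
t = Q / I = 2.054×10^5 / 3.01 = 68240 s = 1140 min

1140 min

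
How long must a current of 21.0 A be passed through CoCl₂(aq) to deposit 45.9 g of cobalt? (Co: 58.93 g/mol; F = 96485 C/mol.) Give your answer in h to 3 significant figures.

n(Co) = 45.9 / 58.93 = 0.7789 mol
Co²⁺ + 2e⁻ → Co, so n(e⁻) = 2 × 0.7789 = 1.558 mol
Q = 1.558 × 96485 = 1.503×10^5 C
t = Q / I = 1.503×10^5 / 21.0 = 7157 s = 1.99 h

1.99 h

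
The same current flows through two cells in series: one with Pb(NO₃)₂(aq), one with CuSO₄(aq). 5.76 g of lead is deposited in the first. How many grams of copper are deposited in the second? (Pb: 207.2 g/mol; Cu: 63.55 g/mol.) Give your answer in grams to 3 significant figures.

1.77 g

n(Pb) = 5.76 / 207.2 = 0.02780 mol
Pb²⁺ + 2e⁻ → Pb, so n(e⁻) = 2 × 0.02780 = 0.05560 mol
Since the cells are in series, n(e⁻) in the Cu cell is also 0.05560 mol.
Cu²⁺ + 2e⁻ → Cu, so n(Cu) = 0.05560 / 2 = 0.02780 mol
m(Cu) = 0.02780 × 63.55 = 1.77 g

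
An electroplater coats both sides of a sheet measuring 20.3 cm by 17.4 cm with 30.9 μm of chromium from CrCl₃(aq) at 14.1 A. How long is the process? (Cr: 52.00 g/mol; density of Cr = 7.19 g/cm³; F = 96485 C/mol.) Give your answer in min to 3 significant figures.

103 min

Plated area = 2 × 20.3 × 17.4 = 706.4 cm²
Volume = 706.4 × 30.9×10⁻⁴ cm = 2.183 cm³
m(Cr) = 2.183 × 7.19 = 15.70 g
n(Cr) = 15.70 / 52.00 = 0.3019 mol; n(e⁻) = 3 × 0.3019 = 0.9057 mol
Q = 0.9057 × 96485 = 87390 C
t = 87390 / 14.1 = 6198 s = 103 min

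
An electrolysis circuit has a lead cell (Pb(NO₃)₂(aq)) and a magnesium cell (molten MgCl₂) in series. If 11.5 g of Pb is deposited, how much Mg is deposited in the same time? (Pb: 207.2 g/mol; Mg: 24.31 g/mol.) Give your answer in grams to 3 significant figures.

1.35 g

n(Pb) = 11.5 / 207.2 = 0.05550 mol
Pb²⁺ + 2e⁻ → Pb, so n(e⁻) = 2 × 0.05550 = 0.1110 mol
Same current for the same time ⇒ same n(e⁻) = 0.1110 mol in both cells.
Mg²⁺ + 2e⁻ → Mg, so n(Mg) = 0.1110 / 2 = 0.05550 mol
m(Mg) = 0.05550 × 24.31 = 1.35 g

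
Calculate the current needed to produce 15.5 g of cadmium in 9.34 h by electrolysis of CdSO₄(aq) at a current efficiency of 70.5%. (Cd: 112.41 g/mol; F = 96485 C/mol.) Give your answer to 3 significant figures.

1.12 A

n(Cd) = 15.5 / 112.41 = 0.1379 mol
Cd²⁺ + 2e⁻ → Cd, so n(e⁻) = 2 × 0.1379 = 0.2758 mol
Q = 0.2758 × 96485 / 0.705 = 37750 C
I = Q / t = 37750 / 33624 s = 1.12 A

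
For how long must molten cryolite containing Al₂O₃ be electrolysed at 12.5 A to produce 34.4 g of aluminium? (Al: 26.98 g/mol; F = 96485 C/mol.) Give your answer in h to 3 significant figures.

8.20 h

n(Al) = 34.4 / 26.98 = 1.275 mol
Al³⁺ + 3e⁻ → Al, so n(e⁻) = 3 × 1.275 = 3.825 mol
Q = 3.825 × 96485 = 3.691×10^5 C
t = Q / I = 3.691×10^5 / 12.5 = 29530 s = 8.20 h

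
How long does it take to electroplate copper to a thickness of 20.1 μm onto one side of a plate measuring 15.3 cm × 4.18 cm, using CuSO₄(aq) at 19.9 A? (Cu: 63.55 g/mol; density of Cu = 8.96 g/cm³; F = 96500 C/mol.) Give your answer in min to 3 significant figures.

2.93 min

Plated area = 15.3 × 4.18 = 63.95 cm²
Volume = 63.95 × 20.1×10⁻⁴ cm = 0.1285 cm³
m(Cu) = 0.1285 × 8.96 = 1.151 g
n(Cu) = 1.151 / 63.55 = 0.01811 mol; n(e⁻) = 2 × 0.01811 = 0.03622 mol
Q = 0.03622 × 96500 = 3495 C
t = 3495 / 19.9 = 175.6 s = 2.93 min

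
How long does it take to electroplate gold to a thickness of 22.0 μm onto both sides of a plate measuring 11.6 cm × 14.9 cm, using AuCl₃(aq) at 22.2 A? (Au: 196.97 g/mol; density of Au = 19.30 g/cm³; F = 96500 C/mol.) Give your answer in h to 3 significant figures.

Plated area = 2 × 11.6 × 14.9 = 345.7 cm²
Volume = 345.7 × 22.0×10⁻⁴ cm = 0.7605 cm³
m(Au) = 0.7605 × 19.30 = 14.68 g
n(Au) = 14.68 / 196.97 = 0.07453 mol; n(e⁻) = 3 × 0.07453 = 0.2236 mol
Q = 0.2236 × 96500 = 21580 C
t = 21580 / 22.2 = 972.1 s = 0.270 h

0.270 h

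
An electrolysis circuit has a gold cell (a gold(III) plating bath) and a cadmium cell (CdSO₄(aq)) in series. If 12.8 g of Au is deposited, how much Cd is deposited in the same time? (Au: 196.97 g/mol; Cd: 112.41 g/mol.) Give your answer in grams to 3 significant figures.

n(Au) = 12.8 / 196.97 = 0.06498 mol
Au³⁺ + 3e⁻ → Au, so n(e⁻) = 3 × 0.06498 = 0.1949 mol
Same current for the same time ⇒ same n(e⁻) = 0.1949 mol in both cells.
Cd²⁺ + 2e⁻ → Cd, so n(Cd) = 0.1949 / 2 = 0.09745 mol
m(Cd) = 0.09745 × 112.41 = 11.0 g

11.0 g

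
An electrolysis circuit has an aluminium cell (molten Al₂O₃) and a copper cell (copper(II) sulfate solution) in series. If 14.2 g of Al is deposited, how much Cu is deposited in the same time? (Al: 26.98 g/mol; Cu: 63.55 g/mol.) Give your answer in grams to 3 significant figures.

50.2 g

n(Al) = 14.2 / 26.98 = 0.5263 mol
Al³⁺ + 3e⁻ → Al, so n(e⁻) = 3 × 0.5263 = 1.579 mol
The cells are in series, so the same charge (and hence the same n(e⁻) = 1.579 mol) passes through both.
Cu²⁺ + 2e⁻ → Cu, so n(Cu) = 1.579 / 2 = 0.7895 mol
m(Cu) = 0.7895 × 63.55 = 50.2 g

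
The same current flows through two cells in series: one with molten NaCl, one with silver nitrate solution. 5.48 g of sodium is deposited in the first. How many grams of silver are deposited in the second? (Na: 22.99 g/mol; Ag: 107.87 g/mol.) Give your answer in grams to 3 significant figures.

n(Na) = 5.48 / 22.99 = 0.2384 mol
Na⁺ + e⁻ → Na, so n(e⁻) = 0.2384 mol
Since the cells are in series, n(e⁻) in the Ag cell is also 0.2384 mol.
Ag⁺ + e⁻ → Ag, so n(Ag) = 0.2384 mol
m(Ag) = 0.2384 × 107.87 = 25.7 g

25.7 g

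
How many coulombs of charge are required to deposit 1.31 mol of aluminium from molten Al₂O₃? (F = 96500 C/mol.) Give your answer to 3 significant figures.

3.79×10^5 C

Al³⁺ + 3e⁻ → Al, so n(e⁻) = 3 × 1.31 = 3.930 mol
Q = 3.930 × 96500 = 3.792×10^5 C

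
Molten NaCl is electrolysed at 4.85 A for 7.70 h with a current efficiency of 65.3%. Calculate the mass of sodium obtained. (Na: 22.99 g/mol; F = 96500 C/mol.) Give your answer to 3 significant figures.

Q = 4.85 × 27720 = 1.344×10^5 C
n(e⁻) = 1.344×10^5 / 96500 = 1.393 mol
Na⁺ + e⁻ → Na, so theoretical m(Na) = 1.393 × 22.99 = 32.03 g
Actual mass = 65.3% × 32.03 = 20.9 g

20.9 g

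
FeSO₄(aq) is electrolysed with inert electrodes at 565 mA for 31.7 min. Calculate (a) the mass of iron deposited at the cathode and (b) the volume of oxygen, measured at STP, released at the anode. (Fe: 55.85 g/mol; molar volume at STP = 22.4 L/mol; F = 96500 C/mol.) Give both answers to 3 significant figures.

0.311 g Fe; 0.0624 L O₂

Q = 0.565 × 1902 = 1075 C; n(e⁻) = 1075 / 96500 = 0.01114 mol
Cathode: Fe²⁺ + 2e⁻ → Fe → n(Fe) = 0.01114/2 = 0.005570 mol → 0.311 g
Anode: 2H₂O → O₂ + 4H⁺ + 4e⁻ → n(O₂) = 0.01114/4 = 0.002785 mol → 0.0624 L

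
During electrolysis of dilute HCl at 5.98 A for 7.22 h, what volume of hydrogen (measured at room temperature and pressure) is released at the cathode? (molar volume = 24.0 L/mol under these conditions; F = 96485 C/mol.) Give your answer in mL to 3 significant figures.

Charge passed = 5.98 × 25992 = 1.554×10^5 C
n(e⁻) = 1.554×10^5 / 96485 = 1.611 mol
2H⁺ + 2e⁻ → H₂, so n(H₂) = 1.611 / 2 = 0.8055 mol
V = 0.8055 × 24.0 = 19.33 L
= 19300 mL

19300 mL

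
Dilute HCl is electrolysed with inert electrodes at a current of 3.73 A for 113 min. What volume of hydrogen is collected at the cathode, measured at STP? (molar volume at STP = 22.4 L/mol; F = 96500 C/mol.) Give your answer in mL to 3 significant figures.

Q = 3.73 A × 6780 s = 25290 C
Moles of electrons = 25290 / 96500 = 0.2621 mol
2H⁺ + 2e⁻ → H₂, so n(H₂) = 0.2621 / 2 = 0.1311 mol
V = 0.1311 × 22.4 = 2.937 L
= 2940 mL

2940 mL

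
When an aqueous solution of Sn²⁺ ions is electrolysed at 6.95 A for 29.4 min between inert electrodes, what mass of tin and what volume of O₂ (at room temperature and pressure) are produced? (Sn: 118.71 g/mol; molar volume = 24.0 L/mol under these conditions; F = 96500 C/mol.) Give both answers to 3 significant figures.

Q = 6.95 × 1764 = 12260 C; n(e⁻) = 12260 / 96500 = 0.1270 mol
Cathode: Sn²⁺ + 2e⁻ → Sn → n(Sn) = 0.1270/2 = 0.06350 mol → 7.54 g
Anode: 2H₂O → O₂ + 4H⁺ + 4e⁻ → n(O₂) = 0.1270/4 = 0.03175 mol → 0.762 L

7.54 g Sn; 0.762 L O₂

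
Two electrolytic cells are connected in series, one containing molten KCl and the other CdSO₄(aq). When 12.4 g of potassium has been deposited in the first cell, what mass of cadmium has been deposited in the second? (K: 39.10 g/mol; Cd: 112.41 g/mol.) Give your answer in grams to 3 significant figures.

17.8 g

n(K) = 12.4 / 39.10 = 0.3171 mol
K⁺ + e⁻ → K, so n(e⁻) = 0.3171 mol
In series, the same 0.3171 mol of electrons flows through the second cell.
Cd²⁺ + 2e⁻ → Cd, so n(Cd) = 0.3171 / 2 = 0.1586 mol
m(Cd) = 0.1586 × 112.41 = 17.8 g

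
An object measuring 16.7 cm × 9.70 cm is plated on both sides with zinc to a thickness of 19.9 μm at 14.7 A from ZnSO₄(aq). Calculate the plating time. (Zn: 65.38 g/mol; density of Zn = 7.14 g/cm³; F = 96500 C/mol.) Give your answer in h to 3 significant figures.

0.257 h

Plated area = 2 × 16.7 × 9.70 = 324.0 cm²
Volume = 324.0 × 19.9×10⁻⁴ cm = 0.6448 cm³
m(Zn) = 0.6448 × 7.14 = 4.604 g
n(Zn) = 4.604 / 65.38 = 0.07042 mol; n(e⁻) = 2 × 0.07042 = 0.1408 mol
Q = 0.1408 × 96500 = 13590 C
t = 13590 / 14.7 = 924.5 s = 0.257 h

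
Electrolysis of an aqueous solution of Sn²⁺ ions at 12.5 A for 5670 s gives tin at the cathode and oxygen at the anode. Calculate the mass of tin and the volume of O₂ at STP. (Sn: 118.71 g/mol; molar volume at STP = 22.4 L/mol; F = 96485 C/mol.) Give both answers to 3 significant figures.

Q = 12.5 × 5670 = 70880 C; n(e⁻) = 70880 / 96485 = 0.7346 mol
Cathode: Sn²⁺ + 2e⁻ → Sn → n(Sn) = 0.7346/2 = 0.3673 mol → 43.6 g
Anode: 2H₂O → O₂ + 4H⁺ + 4e⁻ → n(O₂) = 0.7346/4 = 0.1837 mol → 4.11 L

43.6 g Sn; 4.11 L O₂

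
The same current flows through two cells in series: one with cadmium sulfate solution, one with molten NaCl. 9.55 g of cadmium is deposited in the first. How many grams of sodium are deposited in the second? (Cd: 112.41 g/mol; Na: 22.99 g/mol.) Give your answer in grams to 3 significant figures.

n(Cd) = 9.55 / 112.41 = 0.08496 mol
Cd²⁺ + 2e⁻ → Cd, so n(e⁻) = 2 × 0.08496 = 0.1699 mol
Same current for the same time ⇒ same n(e⁻) = 0.1699 mol in both cells.
Na⁺ + e⁻ → Na, so n(Na) = 0.1699 mol
m(Na) = 0.1699 × 22.99 = 3.91 g

3.91 g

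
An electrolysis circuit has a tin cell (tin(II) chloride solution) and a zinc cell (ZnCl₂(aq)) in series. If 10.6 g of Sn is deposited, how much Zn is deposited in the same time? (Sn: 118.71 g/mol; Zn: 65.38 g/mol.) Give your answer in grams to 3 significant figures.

5.84 g

n(Sn) = 10.6 / 118.71 = 0.08929 mol
Sn²⁺ + 2e⁻ → Sn, so n(e⁻) = 2 × 0.08929 = 0.1786 mol
The cells are in series, so the same charge (and hence the same n(e⁻) = 0.1786 mol) passes through both.
Zn²⁺ + 2e⁻ → Zn, so n(Zn) = 0.1786 / 2 = 0.08930 mol
m(Zn) = 0.08930 × 65.38 = 5.84 g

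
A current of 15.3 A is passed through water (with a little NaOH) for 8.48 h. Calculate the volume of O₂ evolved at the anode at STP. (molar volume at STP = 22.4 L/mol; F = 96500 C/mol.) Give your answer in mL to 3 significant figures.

Q = It = 15.3 × 30528 = 4.671×10^5 C
n(e⁻) = 4.671×10^5 / 96500 = 4.840 mol
2H₂O → O₂ + 4H⁺ + 4e⁻, so n(O₂) = 4.840 / 4 = 1.210 mol
V = 1.210 × 22.4 = 27.10 L
= 27100 mL

27100 mL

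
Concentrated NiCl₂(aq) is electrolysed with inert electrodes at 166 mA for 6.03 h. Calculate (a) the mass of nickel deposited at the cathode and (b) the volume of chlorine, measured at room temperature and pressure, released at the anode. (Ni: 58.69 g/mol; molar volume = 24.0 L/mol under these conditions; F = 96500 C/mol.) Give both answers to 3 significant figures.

Q = 0.166 × 21708 = 3604 C; n(e⁻) = 3604 / 96500 = 0.03735 mol
Cathode: Ni²⁺ + 2e⁻ → Ni → n(Ni) = 0.03735/2 = 0.01868 mol → 1.10 g
Anode: 2Cl⁻ → Cl₂ + 2e⁻ → n(Cl₂) = 0.03735/2 = 0.01868 mol → 0.448 L

1.10 g Ni; 0.448 L Cl₂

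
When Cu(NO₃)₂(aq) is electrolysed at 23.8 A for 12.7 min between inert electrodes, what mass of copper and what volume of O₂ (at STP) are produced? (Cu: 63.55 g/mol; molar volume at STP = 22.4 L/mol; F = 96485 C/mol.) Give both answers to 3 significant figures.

Q = 23.8 × 762 = 18140 C; n(e⁻) = 18140 / 96485 = 0.1880 mol
Cathode: Cu²⁺ + 2e⁻ → Cu → n(Cu) = 0.1880/2 = 0.09400 mol → 5.97 g
Anode: 2H₂O → O₂ + 4H⁺ + 4e⁻ → n(O₂) = 0.1880/4 = 0.04700 mol → 1.05 L

5.97 g Cu; 1.05 L O₂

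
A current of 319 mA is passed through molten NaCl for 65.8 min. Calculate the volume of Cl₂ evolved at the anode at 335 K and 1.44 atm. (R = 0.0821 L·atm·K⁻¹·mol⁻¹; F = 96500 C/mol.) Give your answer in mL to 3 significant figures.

125 mL

Charge passed = 0.319 × 3948 = 1259 C
n(e⁻) = 1259 / 96500 = 0.01305 mol
2Cl⁻ → Cl₂ + 2e⁻, so n(Cl₂) = 0.01305 / 2 = 0.006525 mol
V = nRT/P = 0.006525 × 0.0821 × 335 / 1.44 = 0.1246 L
= 125 mL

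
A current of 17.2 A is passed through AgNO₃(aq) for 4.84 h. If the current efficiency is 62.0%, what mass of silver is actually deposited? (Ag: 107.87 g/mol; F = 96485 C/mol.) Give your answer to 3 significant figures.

Q = 17.2 × 17424 = 2.997×10^5 C
n(e⁻) = 2.997×10^5 / 96485 = 3.106 mol
Ag⁺ + e⁻ → Ag, so theoretical m(Ag) = 3.106 × 107.87 = 335.0 g
Actual mass = 62.0% × 335.0 = 208 g

208 g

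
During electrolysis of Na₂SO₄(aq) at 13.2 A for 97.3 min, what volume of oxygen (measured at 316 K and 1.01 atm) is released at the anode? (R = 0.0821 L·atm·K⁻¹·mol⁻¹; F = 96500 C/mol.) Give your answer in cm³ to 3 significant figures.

Q = 13.2 A × 5838 s = 77060 C
n(e⁻) = Q/F = 77060/96500 = 0.7985 mol
2H₂O → O₂ + 4H⁺ + 4e⁻, so n(O₂) = 0.7985 / 4 = 0.1996 mol
V = nRT/P = 0.1996 × 0.0821 × 316 / 1.01 = 5.127 L
= 5130 cm³

5130 cm³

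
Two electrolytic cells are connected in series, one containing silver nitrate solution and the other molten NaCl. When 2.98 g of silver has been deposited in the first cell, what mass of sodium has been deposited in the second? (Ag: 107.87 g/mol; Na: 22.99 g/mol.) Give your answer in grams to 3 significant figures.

n(Ag) = 2.98 / 107.87 = 0.02763 mol
Ag⁺ + e⁻ → Ag, so n(e⁻) = 0.02763 mol
The cells are in series, so the same charge (and hence the same n(e⁻) = 0.02763 mol) passes through both.
Na⁺ + e⁻ → Na, so n(Na) = 0.02763 mol
m(Na) = 0.02763 × 22.99 = 0.635 g

0.635 g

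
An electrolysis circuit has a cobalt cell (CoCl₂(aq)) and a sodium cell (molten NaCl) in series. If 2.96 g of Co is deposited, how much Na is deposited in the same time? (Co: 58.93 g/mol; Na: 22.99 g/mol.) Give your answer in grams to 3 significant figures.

n(Co) = 2.96 / 58.93 = 0.05023 mol
Co²⁺ + 2e⁻ → Co, so n(e⁻) = 2 × 0.05023 = 0.1005 mol
Since the cells are in series, n(e⁻) in the Na cell is also 0.1005 mol.
Na⁺ + e⁻ → Na, so n(Na) = 0.1005 mol
m(Na) = 0.1005 × 22.99 = 2.31 g

2.31 g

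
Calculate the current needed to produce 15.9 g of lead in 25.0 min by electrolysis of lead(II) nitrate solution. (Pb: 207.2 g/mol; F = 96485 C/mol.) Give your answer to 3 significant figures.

9.87 A

n(Pb) = 15.9 / 207.2 = 0.07674 mol
Pb²⁺ + 2e⁻ → Pb, so n(e⁻) = 2 × 0.07674 = 0.1535 mol
Q = 0.1535 × 96485 = 14810 C
I = Q / t = 14810 / 1500 s = 9.87 A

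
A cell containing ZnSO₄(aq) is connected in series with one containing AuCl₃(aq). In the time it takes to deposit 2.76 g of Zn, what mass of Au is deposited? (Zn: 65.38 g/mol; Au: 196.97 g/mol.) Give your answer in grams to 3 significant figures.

n(Zn) = 2.76 / 65.38 = 0.04221 mol
Zn²⁺ + 2e⁻ → Zn, so n(e⁻) = 2 × 0.04221 = 0.08442 mol
Since the cells are in series, n(e⁻) in the Au cell is also 0.08442 mol.
Au³⁺ + 3e⁻ → Au, so n(Au) = 0.08442 / 3 = 0.02814 mol
m(Au) = 0.02814 × 196.97 = 5.54 g

5.54 g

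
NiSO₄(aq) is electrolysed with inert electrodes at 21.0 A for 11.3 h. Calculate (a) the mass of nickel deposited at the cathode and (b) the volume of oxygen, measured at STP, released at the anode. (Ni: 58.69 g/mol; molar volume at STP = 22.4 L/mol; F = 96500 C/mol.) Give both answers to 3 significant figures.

260 g Ni; 49.6 L O₂

Q = 21.0 × 40680 = 8.543×10^5 C; n(e⁻) = 8.543×10^5 / 96500 = 8.853 mol
Cathode: Ni²⁺ + 2e⁻ → Ni → n(Ni) = 8.853/2 = 4.427 mol → 260 g
Anode: 2H₂O → O₂ + 4H⁺ + 4e⁻ → n(O₂) = 8.853/4 = 2.213 mol → 49.6 L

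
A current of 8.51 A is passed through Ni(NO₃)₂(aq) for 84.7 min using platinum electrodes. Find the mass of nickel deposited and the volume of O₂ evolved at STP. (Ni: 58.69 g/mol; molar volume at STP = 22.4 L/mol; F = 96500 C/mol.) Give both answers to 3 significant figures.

13.2 g Ni; 2.51 L O₂

Q = 8.51 × 5082 = 43250 C; n(e⁻) = 43250 / 96500 = 0.4482 mol
Cathode: Ni²⁺ + 2e⁻ → Ni → n(Ni) = 0.4482/2 = 0.2241 mol → 13.2 g
Anode: 2H₂O → O₂ + 4H⁺ + 4e⁻ → n(O₂) = 0.4482/4 = 0.1121 mol → 2.51 L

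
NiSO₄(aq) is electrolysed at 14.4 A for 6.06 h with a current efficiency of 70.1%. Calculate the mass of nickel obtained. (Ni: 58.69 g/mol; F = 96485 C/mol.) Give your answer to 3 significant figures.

Q = 14.4 × 21816 = 3.142×10^5 C
n(e⁻) = 3.142×10^5 / 96485 = 3.256 mol
Ni²⁺ + 2e⁻ → Ni, so theoretical m(Ni) = 1.628 × 58.69 = 95.55 g
Actual mass = 70.1% × 95.55 = 67.0 g

67.0 g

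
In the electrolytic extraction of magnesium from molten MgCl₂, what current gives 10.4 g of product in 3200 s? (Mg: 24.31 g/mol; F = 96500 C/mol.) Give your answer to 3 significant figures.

25.8 A

n(Mg) = 10.4 / 24.31 = 0.4278 mol
Mg²⁺ + 2e⁻ → Mg, so n(e⁻) = 2 × 0.4278 = 0.8556 mol
Q = 0.8556 × 96500 = 82570 C
I = Q / t = 82570 / 3200 s = 25.8 A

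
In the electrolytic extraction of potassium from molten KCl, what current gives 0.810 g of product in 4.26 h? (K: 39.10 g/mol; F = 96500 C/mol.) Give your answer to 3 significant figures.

n(K) = 0.810 / 39.10 = 0.02072 mol
K⁺ + e⁻ → K, so n(e⁻) = 0.02072 mol
Q = 0.02072 × 96500 = 1999 C
I = Q / t = 1999 / 15336 s = 0.130 A

0.130 A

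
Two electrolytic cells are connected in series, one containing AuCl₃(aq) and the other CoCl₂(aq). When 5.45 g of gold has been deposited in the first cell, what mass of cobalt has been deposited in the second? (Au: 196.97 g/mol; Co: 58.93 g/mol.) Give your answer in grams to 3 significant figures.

n(Au) = 5.45 / 196.97 = 0.02767 mol
Au³⁺ + 3e⁻ → Au, so n(e⁻) = 3 × 0.02767 = 0.08301 mol
Since the cells are in series, n(e⁻) in the Co cell is also 0.08301 mol.
Co²⁺ + 2e⁻ → Co, so n(Co) = 0.08301 / 2 = 0.04151 mol
m(Co) = 0.04151 × 58.93 = 2.45 g

2.45 g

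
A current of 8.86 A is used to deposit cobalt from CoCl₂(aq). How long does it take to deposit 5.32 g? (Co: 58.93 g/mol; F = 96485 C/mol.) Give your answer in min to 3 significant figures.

32.8 min

n(Co) = 5.32 / 58.93 = 0.09028 mol
Co²⁺ + 2e⁻ → Co, so n(e⁻) = 2 × 0.09028 = 0.1806 mol
Q = 0.1806 × 96485 = 17430 C
t = Q / I = 17430 / 8.86 = 1967 s = 32.8 min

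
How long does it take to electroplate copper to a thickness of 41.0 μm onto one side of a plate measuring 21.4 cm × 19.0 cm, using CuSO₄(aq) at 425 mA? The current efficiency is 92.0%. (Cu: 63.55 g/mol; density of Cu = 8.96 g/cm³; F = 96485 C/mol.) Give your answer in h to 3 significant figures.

32.2 h

Plated area = 21.4 × 19.0 = 406.6 cm²
Volume = 406.6 × 41.0×10⁻⁴ cm = 1.667 cm³
m(Cu) = 1.667 × 8.96 = 14.94 g
n(Cu) = 14.94 / 63.55 = 0.2351 mol; n(e⁻) = 2 × 0.2351 = 0.4702 mol
Q = 0.4702 × 96485 / 0.920 = 49310 C
t = 49310 / 0.425 = 1.160×10^5 s = 32.2 h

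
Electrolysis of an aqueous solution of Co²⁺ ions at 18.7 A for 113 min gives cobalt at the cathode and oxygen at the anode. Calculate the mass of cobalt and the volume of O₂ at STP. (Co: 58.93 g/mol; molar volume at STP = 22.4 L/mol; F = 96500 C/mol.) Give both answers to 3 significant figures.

Q = 18.7 × 6780 = 1.268×10^5 C; n(e⁻) = 1.268×10^5 / 96500 = 1.314 mol
Cathode: Co²⁺ + 2e⁻ → Co → n(Co) = 1.314/2 = 0.6570 mol → 38.7 g
Anode: 2H₂O → O₂ + 4H⁺ + 4e⁻ → n(O₂) = 1.314/4 = 0.3285 mol → 7.36 L

38.7 g Co; 7.36 L O₂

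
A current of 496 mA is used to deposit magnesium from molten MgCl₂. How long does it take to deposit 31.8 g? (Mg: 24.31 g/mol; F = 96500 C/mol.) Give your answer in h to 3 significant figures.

n(Mg) = 31.8 / 24.31 = 1.308 mol
Mg²⁺ + 2e⁻ → Mg, so n(e⁻) = 2 × 1.308 = 2.616 mol
Q = 2.616 × 96500 = 2.524×10^5 C
t = Q / I = 2.524×10^5 / 0.496 = 5.089×10^5 s = 141 h

141 h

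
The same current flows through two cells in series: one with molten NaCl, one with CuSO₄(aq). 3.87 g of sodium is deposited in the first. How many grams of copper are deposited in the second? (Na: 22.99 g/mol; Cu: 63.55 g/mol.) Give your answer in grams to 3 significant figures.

n(Na) = 3.87 / 22.99 = 0.1683 mol
Na⁺ + e⁻ → Na, so n(e⁻) = 0.1683 mol
Since the cells are in series, n(e⁻) in the Cu cell is also 0.1683 mol.
Cu²⁺ + 2e⁻ → Cu, so n(Cu) = 0.1683 / 2 = 0.08415 mol
m(Cu) = 0.08415 × 63.55 = 5.35 g

5.35 g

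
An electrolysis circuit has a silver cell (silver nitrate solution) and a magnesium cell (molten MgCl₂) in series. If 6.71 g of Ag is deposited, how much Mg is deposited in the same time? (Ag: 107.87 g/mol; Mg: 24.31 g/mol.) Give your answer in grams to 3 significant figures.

n(Ag) = 6.71 / 107.87 = 0.06220 mol
Ag⁺ + e⁻ → Ag, so n(e⁻) = 0.06220 mol
Since the cells are in series, n(e⁻) in the Mg cell is also 0.06220 mol.
Mg²⁺ + 2e⁻ → Mg, so n(Mg) = 0.06220 / 2 = 0.03110 mol
m(Mg) = 0.03110 × 24.31 = 0.756 g

0.756 g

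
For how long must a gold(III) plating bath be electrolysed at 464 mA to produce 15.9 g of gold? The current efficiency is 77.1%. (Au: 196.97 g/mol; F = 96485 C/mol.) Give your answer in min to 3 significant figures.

1090 min

n(Au) = 15.9 / 196.97 = 0.08072 mol
Au³⁺ + 3e⁻ → Au, so n(e⁻) = 3 × 0.08072 = 0.2422 mol
Q = 0.2422 × 96485 / 0.771 = 30310 C
t = Q / I = 30310 / 0.464 = 65320 s = 1090 min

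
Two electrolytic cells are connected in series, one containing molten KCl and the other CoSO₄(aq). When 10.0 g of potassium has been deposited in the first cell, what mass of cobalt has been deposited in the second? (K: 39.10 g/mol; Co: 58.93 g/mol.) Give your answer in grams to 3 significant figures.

7.54 g

n(K) = 10.0 / 39.10 = 0.2558 mol
K⁺ + e⁻ → K, so n(e⁻) = 0.2558 mol
The cells are in series, so the same charge (and hence the same n(e⁻) = 0.2558 mol) passes through both.
Co²⁺ + 2e⁻ → Co, so n(Co) = 0.2558 / 2 = 0.1279 mol
m(Co) = 0.1279 × 58.93 = 7.54 g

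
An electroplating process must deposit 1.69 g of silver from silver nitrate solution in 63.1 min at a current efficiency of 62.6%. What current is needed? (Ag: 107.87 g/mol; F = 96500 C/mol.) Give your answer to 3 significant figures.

n(Ag) = 1.69 / 107.87 = 0.01567 mol
Ag⁺ + e⁻ → Ag, so n(e⁻) = 0.01567 mol
Q = 0.01567 × 96500 / 0.626 = 2416 C
I = Q / t = 2416 / 3786 s = 0.638 A

0.638 A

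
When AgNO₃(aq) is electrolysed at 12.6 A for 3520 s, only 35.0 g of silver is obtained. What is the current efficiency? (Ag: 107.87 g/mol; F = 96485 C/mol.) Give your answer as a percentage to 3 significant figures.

Q = 12.6 × 3520 = 44350 C
n(e⁻) = 44350 / 96485 = 0.4597 mol
Ag⁺ + e⁻ → Ag, so theoretical n(Ag) = 0.4597 mol → 49.59 g
Efficiency = 35.0 / 49.59 = 0.7058 = 70.6%

70.6%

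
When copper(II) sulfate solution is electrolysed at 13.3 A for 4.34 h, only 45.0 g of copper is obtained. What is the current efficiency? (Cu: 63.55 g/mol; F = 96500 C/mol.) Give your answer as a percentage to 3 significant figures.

Q = 13.3 × 15624 = 2.078×10^5 C
n(e⁻) = 2.078×10^5 / 96500 = 2.153 mol
Cu²⁺ + 2e⁻ → Cu, so theoretical n(Cu) = 1.077 mol → 68.44 g
Efficiency = 45.0 / 68.44 = 0.6575 = 65.8%

65.8%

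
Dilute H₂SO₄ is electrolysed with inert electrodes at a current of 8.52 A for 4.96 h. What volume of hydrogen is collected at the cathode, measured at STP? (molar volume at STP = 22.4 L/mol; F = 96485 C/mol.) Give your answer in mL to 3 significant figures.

17700 mL

Charge passed = 8.52 × 17856 = 1.521×10^5 C
n(e⁻) = Q/F = 1.521×10^5/96485 = 1.576 mol
2H⁺ + 2e⁻ → H₂, so n(H₂) = 1.576 / 2 = 0.7880 mol
V = 0.7880 × 22.4 = 17.65 L
= 17700 mL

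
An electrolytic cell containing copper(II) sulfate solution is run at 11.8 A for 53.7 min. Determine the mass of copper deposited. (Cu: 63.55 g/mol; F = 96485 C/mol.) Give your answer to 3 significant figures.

Charge passed = 11.8 × 3222 = 38020 C
n(e⁻) = Q/F = 38020/96485 = 0.3941 mol
Cu²⁺ + 2e⁻ → Cu, so n(Cu) = 0.3941 / 2 = 0.1971 mol
m = 0.1971 × 63.55 = 12.5 g

12.5 g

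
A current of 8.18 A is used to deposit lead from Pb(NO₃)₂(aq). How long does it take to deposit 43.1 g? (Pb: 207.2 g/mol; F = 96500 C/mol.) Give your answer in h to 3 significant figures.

1.36 h

n(Pb) = 43.1 / 207.2 = 0.2080 mol
Pb²⁺ + 2e⁻ → Pb, so n(e⁻) = 2 × 0.2080 = 0.4160 mol
Q = 0.4160 × 96500 = 40140 C
t = Q / I = 40140 / 8.18 = 4907 s = 1.36 h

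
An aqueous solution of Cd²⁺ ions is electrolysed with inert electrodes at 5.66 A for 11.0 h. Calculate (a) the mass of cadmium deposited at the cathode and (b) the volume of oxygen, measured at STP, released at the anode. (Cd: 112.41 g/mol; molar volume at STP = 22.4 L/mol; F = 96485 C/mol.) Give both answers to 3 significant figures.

Q = 5.66 × 39600 = 2.241×10^5 C; n(e⁻) = 2.241×10^5 / 96485 = 2.323 mol
Cathode: Cd²⁺ + 2e⁻ → Cd → n(Cd) = 2.323/2 = 1.162 mol → 131 g
Anode: 2H₂O → O₂ + 4H⁺ + 4e⁻ → n(O₂) = 2.323/4 = 0.5808 mol → 13.0 L

131 g Cd; 13.0 L O₂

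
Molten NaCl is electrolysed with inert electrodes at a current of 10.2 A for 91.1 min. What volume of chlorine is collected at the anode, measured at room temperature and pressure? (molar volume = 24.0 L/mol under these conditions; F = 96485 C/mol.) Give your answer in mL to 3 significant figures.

6930 mL

Charge passed = 10.2 × 5466 = 55750 C
n(e⁻) = 55750 / 96485 = 0.5778 mol
2Cl⁻ → Cl₂ + 2e⁻, so n(Cl₂) = 0.5778 / 2 = 0.2889 mol
V = 0.2889 × 24.0 = 6.934 L
= 6930 mL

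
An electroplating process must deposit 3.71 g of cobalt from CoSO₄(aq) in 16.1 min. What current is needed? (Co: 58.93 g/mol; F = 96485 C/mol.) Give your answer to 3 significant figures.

12.6 A

n(Co) = 3.71 / 58.93 = 0.06296 mol
Co²⁺ + 2e⁻ → Co, so n(e⁻) = 2 × 0.06296 = 0.1259 mol
Q = 0.1259 × 96485 = 12150 C
I = Q / t = 12150 / 966 s = 12.6 A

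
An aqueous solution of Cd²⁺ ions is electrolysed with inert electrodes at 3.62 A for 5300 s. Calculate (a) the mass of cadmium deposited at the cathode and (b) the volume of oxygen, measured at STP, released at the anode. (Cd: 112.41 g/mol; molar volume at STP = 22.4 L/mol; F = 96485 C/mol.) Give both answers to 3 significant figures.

Q = 3.62 × 5300 = 19190 C; n(e⁻) = 19190 / 96485 = 0.1989 mol
Cathode: Cd²⁺ + 2e⁻ → Cd → n(Cd) = 0.1989/2 = 0.09945 mol → 11.2 g
Anode: 2H₂O → O₂ + 4H⁺ + 4e⁻ → n(O₂) = 0.1989/4 = 0.04973 mol → 1.11 L

11.2 g Cd; 1.11 L O₂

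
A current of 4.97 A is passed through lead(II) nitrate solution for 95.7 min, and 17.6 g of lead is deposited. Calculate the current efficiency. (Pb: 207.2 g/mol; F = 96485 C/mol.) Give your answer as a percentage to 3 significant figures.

57.4%

Q = 4.97 × 5742 = 28540 C
n(e⁻) = 28540 / 96485 = 0.2958 mol
Pb²⁺ + 2e⁻ → Pb, so theoretical n(Pb) = 0.1479 mol → 30.64 g
Efficiency = 17.6 / 30.64 = 0.5744 = 57.4%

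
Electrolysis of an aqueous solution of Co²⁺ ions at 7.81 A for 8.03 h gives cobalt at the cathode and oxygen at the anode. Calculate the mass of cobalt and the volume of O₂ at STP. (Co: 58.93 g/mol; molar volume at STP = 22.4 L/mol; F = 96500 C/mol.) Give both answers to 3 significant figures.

Q = 7.81 × 28908 = 2.258×10^5 C; n(e⁻) = 2.258×10^5 / 96500 = 2.340 mol
Cathode: Co²⁺ + 2e⁻ → Co → n(Co) = 2.340/2 = 1.170 mol → 68.9 g
Anode: 2H₂O → O₂ + 4H⁺ + 4e⁻ → n(O₂) = 2.340/4 = 0.5850 mol → 13.1 L

68.9 g Co; 13.1 L O₂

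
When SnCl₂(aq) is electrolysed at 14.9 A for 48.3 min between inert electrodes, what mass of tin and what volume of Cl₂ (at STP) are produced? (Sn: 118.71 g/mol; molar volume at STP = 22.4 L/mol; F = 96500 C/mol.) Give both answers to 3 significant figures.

26.6 g Sn; 5.01 L Cl₂

Q = 14.9 × 2898 = 43180 C; n(e⁻) = 43180 / 96500 = 0.4475 mol
Cathode: Sn²⁺ + 2e⁻ → Sn → n(Sn) = 0.4475/2 = 0.2238 mol → 26.6 g
Anode: 2Cl⁻ → Cl₂ + 2e⁻ → n(Cl₂) = 0.4475/2 = 0.2238 mol → 5.01 L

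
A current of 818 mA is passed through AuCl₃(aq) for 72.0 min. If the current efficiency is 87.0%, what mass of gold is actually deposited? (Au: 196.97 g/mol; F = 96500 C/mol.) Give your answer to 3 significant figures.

Q = 0.818 × 4320 = 3534 C
n(e⁻) = 3534 / 96500 = 0.03662 mol
Au³⁺ + 3e⁻ → Au, so theoretical m(Au) = 0.01221 × 196.97 = 2.405 g
Actual mass = 87.0% × 2.405 = 2.09 g

2.09 g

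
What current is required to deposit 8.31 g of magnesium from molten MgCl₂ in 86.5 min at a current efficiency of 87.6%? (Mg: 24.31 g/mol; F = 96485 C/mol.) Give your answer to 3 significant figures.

n(Mg) = 8.31 / 24.31 = 0.3418 mol
Mg²⁺ + 2e⁻ → Mg, so n(e⁻) = 2 × 0.3418 = 0.6836 mol
Q = 0.6836 × 96485 / 0.876 = 75290 C
I = Q / t = 75290 / 5190 s = 14.5 A

14.5 A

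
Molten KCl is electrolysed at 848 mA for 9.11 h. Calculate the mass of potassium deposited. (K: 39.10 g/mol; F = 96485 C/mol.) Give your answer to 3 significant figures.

11.3 g

Q = It = 0.848 × 32796 = 27810 C
n(e⁻) = 27810 / 96485 = 0.2882 mol
K⁺ + e⁻ → K, so n(K) = 0.2882 mol
m = 0.2882 × 39.10 = 11.3 g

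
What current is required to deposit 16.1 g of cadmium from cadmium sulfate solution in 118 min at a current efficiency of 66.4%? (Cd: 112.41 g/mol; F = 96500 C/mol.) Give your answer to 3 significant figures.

5.88 A

n(Cd) = 16.1 / 112.41 = 0.1432 mol
Cd²⁺ + 2e⁻ → Cd, so n(e⁻) = 2 × 0.1432 = 0.2864 mol
Q = 0.2864 × 96500 / 0.664 = 41620 C
I = Q / t = 41620 / 7080 s = 5.88 A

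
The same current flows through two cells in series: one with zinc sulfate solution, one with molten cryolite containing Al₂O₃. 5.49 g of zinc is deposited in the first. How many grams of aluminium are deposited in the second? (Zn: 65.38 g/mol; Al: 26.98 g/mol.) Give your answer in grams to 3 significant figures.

1.51 g

n(Zn) = 5.49 / 65.38 = 0.08397 mol
Zn²⁺ + 2e⁻ → Zn, so n(e⁻) = 2 × 0.08397 = 0.1679 mol
Same current for the same time ⇒ same n(e⁻) = 0.1679 mol in both cells.
Al³⁺ + 3e⁻ → Al, so n(Al) = 0.1679 / 3 = 0.05597 mol
m(Al) = 0.05597 × 26.98 = 1.51 g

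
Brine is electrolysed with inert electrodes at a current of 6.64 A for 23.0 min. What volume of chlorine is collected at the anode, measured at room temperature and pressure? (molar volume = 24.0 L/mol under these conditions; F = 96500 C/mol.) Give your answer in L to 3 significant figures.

Q = 6.64 A × 1380 s = 9163 C
n(e⁻) = Q/F = 9163/96500 = 0.09495 mol
2Cl⁻ → Cl₂ + 2e⁻, so n(Cl₂) = 0.09495 / 2 = 0.04748 mol
V = 0.04748 × 24.0 = 1.140 L

1.14 L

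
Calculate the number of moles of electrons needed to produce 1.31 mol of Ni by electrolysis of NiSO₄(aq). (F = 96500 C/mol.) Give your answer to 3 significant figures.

Ni²⁺ + 2e⁻ → Ni, so n(e⁻) = 2 × 1.31 = 2.620 mol

2.62 mol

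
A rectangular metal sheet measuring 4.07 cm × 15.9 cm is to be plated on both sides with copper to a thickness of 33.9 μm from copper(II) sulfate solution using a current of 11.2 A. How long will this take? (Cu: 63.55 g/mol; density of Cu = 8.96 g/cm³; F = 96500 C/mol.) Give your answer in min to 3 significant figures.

Plated area = 2 × 4.07 × 15.9 = 129.4 cm²
Volume = 129.4 × 33.9×10⁻⁴ cm = 0.4387 cm³
m(Cu) = 0.4387 × 8.96 = 3.931 g
n(Cu) = 3.931 / 63.55 = 0.06186 mol; n(e⁻) = 2 × 0.06186 = 0.1237 mol
Q = 0.1237 × 96500 = 11940 C
t = 11940 / 11.2 = 1066 s = 17.8 min

17.8 min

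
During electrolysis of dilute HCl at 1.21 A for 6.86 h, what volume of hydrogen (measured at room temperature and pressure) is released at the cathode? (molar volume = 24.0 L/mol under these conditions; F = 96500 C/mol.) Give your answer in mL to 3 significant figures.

Q = It = 1.21 × 24696 = 29880 C
n(e⁻) = Q/F = 29880/96500 = 0.3096 mol
2H⁺ + 2e⁻ → H₂, so n(H₂) = 0.3096 / 2 = 0.1548 mol
V = 0.1548 × 24.0 = 3.715 L
= 3720 mL

3720 mL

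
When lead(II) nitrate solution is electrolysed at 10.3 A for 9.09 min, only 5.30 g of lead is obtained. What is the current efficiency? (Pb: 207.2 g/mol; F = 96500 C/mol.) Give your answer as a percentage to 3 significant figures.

Q = 10.3 × 545.4 = 5618 C
n(e⁻) = 5618 / 96500 = 0.05822 mol
Pb²⁺ + 2e⁻ → Pb, so theoretical n(Pb) = 0.02911 mol → 6.032 g
Efficiency = 5.30 / 6.032 = 0.8786 = 87.9%

87.9%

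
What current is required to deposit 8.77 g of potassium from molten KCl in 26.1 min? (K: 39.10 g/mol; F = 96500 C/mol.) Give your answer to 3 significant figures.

n(K) = 8.77 / 39.10 = 0.2243 mol
K⁺ + e⁻ → K, so n(e⁻) = 0.2243 mol
Q = 0.2243 × 96500 = 21640 C
I = Q / t = 21640 / 1566 s = 13.8 A

13.8 A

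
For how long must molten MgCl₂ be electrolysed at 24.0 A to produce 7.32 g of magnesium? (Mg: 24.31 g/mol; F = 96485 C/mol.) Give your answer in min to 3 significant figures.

n(Mg) = 7.32 / 24.31 = 0.3011 mol
Mg²⁺ + 2e⁻ → Mg, so n(e⁻) = 2 × 0.3011 = 0.6022 mol
Q = 0.6022 × 96485 = 58100 C
t = Q / I = 58100 / 24.0 = 2421 s = 40.4 min

40.4 min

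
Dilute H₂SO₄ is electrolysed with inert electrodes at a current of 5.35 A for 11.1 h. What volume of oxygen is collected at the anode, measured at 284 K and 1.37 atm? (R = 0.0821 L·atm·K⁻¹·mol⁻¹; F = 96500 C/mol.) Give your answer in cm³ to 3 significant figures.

9430 cm³

Q = 5.35 A × 39960 s = 2.138×10^5 C
n(e⁻) = Q/F = 2.138×10^5/96500 = 2.216 mol
2H₂O → O₂ + 4H⁺ + 4e⁻, so n(O₂) = 2.216 / 4 = 0.5540 mol
V = nRT/P = 0.5540 × 0.0821 × 284 / 1.37 = 9.429 L
= 9430 cm³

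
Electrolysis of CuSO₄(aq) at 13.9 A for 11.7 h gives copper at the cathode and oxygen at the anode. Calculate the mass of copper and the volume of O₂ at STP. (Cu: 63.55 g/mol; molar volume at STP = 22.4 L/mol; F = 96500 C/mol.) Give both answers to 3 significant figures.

Q = 13.9 × 42120 = 5.855×10^5 C; n(e⁻) = 5.855×10^5 / 96500 = 6.067 mol
Cathode: Cu²⁺ + 2e⁻ → Cu → n(Cu) = 6.067/2 = 3.034 mol → 193 g
Anode: 2H₂O → O₂ + 4H⁺ + 4e⁻ → n(O₂) = 6.067/4 = 1.517 mol → 34.0 L

193 g Cu; 34.0 L O₂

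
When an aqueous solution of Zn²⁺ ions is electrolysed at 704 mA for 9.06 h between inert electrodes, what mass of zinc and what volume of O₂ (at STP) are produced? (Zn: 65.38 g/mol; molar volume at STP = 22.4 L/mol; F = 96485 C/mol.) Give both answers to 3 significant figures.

Q = 0.704 × 32616 = 22960 C; n(e⁻) = 22960 / 96485 = 0.2380 mol
Cathode: Zn²⁺ + 2e⁻ → Zn → n(Zn) = 0.2380/2 = 0.1190 mol → 7.78 g
Anode: 2H₂O → O₂ + 4H⁺ + 4e⁻ → n(O₂) = 0.2380/4 = 0.05950 mol → 1.33 L

7.78 g Zn; 1.33 L O₂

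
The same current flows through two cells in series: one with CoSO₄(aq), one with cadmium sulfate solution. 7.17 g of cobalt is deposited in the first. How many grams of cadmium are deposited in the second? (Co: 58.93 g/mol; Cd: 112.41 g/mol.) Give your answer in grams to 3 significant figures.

13.7 g

n(Co) = 7.17 / 58.93 = 0.1217 mol
Co²⁺ + 2e⁻ → Co, so n(e⁻) = 2 × 0.1217 = 0.2434 mol
Since the cells are in series, n(e⁻) in the Cd cell is also 0.2434 mol.
Cd²⁺ + 2e⁻ → Cd, so n(Cd) = 0.2434 / 2 = 0.1217 mol
m(Cd) = 0.1217 × 112.41 = 13.7 g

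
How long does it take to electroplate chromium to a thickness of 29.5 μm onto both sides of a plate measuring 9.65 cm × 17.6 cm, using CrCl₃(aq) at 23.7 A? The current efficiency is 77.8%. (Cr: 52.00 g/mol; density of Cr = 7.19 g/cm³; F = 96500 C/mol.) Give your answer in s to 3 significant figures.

Plated area = 2 × 9.65 × 17.6 = 339.7 cm²
Volume = 339.7 × 29.5×10⁻⁴ cm = 1.002 cm³
m(Cr) = 1.002 × 7.19 = 7.204 g
n(Cr) = 7.204 / 52.00 = 0.1385 mol; n(e⁻) = 3 × 0.1385 = 0.4155 mol
Q = 0.4155 × 96500 / 0.778 = 51540 C
t = 51540 / 23.7 = 2175 s

2180 s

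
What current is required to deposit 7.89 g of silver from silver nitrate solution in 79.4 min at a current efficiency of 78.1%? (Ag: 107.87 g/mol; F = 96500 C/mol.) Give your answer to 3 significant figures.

n(Ag) = 7.89 / 107.87 = 0.07314 mol
Ag⁺ + e⁻ → Ag, so n(e⁻) = 0.07314 mol
Q = 0.07314 × 96500 / 0.781 = 9037 C
I = Q / t = 9037 / 4764 s = 1.90 A

1.90 A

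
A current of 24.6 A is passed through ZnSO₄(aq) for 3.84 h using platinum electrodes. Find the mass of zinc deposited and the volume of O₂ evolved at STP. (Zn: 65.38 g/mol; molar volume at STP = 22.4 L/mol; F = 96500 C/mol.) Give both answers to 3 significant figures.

Q = 24.6 × 13824 = 3.401×10^5 C; n(e⁻) = 3.401×10^5 / 96500 = 3.524 mol
Cathode: Zn²⁺ + 2e⁻ → Zn → n(Zn) = 3.524/2 = 1.762 mol → 115 g
Anode: 2H₂O → O₂ + 4H⁺ + 4e⁻ → n(O₂) = 3.524/4 = 0.8810 mol → 19.7 L

115 g Zn; 19.7 L O₂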